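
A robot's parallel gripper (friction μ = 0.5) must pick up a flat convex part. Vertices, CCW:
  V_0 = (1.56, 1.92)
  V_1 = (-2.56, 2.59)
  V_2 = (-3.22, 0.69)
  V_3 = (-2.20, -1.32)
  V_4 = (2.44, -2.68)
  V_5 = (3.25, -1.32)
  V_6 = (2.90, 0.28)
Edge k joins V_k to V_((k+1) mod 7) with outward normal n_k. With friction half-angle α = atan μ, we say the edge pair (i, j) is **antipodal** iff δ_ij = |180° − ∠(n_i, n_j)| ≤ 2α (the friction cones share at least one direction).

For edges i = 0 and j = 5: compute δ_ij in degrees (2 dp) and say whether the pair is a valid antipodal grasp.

δ = 111.58°, invalid

α = atan 0.5 = 26.57°;  2α = 53.13°
edge 0: e_0 = (-4.12, +0.67);  n_0 = (+0.1605, +0.9870)
edge 5: e_5 = (-0.35, +1.60);  n_5 = (+0.9769, +0.2137)
∠(n_0, n_5) = 68.42°
δ = |180° − 68.42°| = 111.58°
111.58° > 2α = 53.13°  →  invalid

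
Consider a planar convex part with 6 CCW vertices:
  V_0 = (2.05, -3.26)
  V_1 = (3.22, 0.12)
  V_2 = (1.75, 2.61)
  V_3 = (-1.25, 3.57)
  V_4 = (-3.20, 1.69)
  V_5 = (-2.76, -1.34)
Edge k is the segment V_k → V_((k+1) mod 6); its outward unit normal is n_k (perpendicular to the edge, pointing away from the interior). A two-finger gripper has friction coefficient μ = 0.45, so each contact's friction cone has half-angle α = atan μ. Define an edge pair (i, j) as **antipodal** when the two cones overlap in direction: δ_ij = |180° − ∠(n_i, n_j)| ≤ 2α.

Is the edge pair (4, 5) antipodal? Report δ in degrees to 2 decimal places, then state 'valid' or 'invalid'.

δ = 120.02°, invalid

α = atan 0.45 = 24.23°;  2α = 48.46°
edge 4: e_4 = (+0.44, -3.03);  n_4 = (-0.9896, -0.1437)
edge 5: e_5 = (+4.81, -1.92);  n_5 = (-0.3707, -0.9287)
∠(n_4, n_5) = 59.98°
δ = |180° − 59.98°| = 120.02°
120.02° > 2α = 48.46°  →  invalid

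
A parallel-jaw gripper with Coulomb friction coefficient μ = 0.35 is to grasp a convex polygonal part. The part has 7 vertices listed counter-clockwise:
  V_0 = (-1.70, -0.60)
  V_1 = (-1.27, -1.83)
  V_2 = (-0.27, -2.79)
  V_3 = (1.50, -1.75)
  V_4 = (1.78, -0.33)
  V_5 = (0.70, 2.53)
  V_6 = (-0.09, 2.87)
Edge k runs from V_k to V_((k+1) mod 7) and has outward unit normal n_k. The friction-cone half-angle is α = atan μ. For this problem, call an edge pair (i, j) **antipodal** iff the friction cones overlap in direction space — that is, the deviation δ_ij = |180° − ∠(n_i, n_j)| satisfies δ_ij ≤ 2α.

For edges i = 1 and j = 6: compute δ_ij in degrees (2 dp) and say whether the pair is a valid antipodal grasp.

α = atan 0.35 = 19.29°;  2α = 38.58°
edge 1: e_1 = (+1.00, -0.96);  n_1 = (-0.6925, -0.7214)
edge 6: e_6 = (-1.61, -3.47);  n_6 = (-0.9071, +0.4209)
∠(n_1, n_6) = 71.06°
δ = |180° − 71.06°| = 108.94°
108.94° > 2α = 38.58°  →  invalid

δ = 108.94°, invalid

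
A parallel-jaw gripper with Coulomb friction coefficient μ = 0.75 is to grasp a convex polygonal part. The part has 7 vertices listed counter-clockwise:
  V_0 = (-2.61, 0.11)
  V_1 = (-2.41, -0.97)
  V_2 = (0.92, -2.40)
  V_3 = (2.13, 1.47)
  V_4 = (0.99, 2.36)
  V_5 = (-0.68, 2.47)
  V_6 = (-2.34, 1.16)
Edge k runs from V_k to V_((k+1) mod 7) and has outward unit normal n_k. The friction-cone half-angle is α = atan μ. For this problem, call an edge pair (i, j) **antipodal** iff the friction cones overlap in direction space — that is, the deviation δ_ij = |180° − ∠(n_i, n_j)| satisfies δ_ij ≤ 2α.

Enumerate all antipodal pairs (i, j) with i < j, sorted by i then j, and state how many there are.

α = atan 0.75 = 36.87°;  2α = 73.74°
n_0 = (-0.9833, -0.1821)
n_1 = (-0.3946, -0.9189)
n_2 = (+0.9544, -0.2984)
n_3 = (+0.6154, +0.7882)
n_4 = (+0.0657, +0.9978)
n_5 = (-0.6195, +0.7850)
n_6 = (-0.9685, +0.2490)
  (0,1): δ = 123.73°  ·
  (0,2): δ = 27.85°  ✓
  (0,3): δ = 41.53°  ✓
  (0,4): δ = 75.74°  ·
  (0,5): δ = 117.79°  ·
  (0,6): δ = 155.09°  ·
  (1,2): δ = 84.12°  ·
  (1,3): δ = 14.74°  ✓
  (1,4): δ = 19.47°  ✓
  (1,5): δ = 61.52°  ✓
  (1,6): δ = 98.82°  ·
  (2,3): δ = 110.62°  ·
  (2,4): δ = 76.41°  ·
  (2,5): δ = 34.36°  ✓
  (2,6): δ = 2.94°  ✓
  (3,4): δ = 145.79°  ·
  (3,5): δ = 103.74°  ·
  (3,6): δ = 66.44°  ✓
  (4,5): δ = 137.95°  ·
  (4,6): δ = 100.65°  ·
  (5,6): δ = 142.70°  ·
antipodal pairs: 8

count = 8; pairs: (0,2), (0,3), (1,3), (1,4), (1,5), (2,5), (2,6), (3,6)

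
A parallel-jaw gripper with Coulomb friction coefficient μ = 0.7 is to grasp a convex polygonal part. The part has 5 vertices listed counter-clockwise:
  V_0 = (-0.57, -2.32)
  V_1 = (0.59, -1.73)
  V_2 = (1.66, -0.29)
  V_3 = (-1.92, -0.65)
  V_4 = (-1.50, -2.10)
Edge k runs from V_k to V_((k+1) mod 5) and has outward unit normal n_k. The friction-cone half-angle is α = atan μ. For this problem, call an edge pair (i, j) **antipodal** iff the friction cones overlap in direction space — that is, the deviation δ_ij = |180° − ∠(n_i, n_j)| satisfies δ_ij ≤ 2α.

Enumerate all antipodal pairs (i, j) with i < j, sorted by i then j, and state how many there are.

count = 4; pairs: (0,2), (1,2), (1,3), (2,4)

α = atan 0.7 = 34.99°;  2α = 69.98°
n_0 = (+0.4534, -0.8913)
n_1 = (+0.8027, -0.5964)
n_2 = (-0.1001, +0.9950)
n_3 = (-0.9605, -0.2782)
n_4 = (-0.2302, -0.9731)
  (0,1): δ = 153.57°  ·
  (0,2): δ = 21.22°  ✓
  (0,3): δ = 79.20°  ·
  (0,4): δ = 139.73°  ·
  (1,2): δ = 47.64°  ✓
  (1,3): δ = 52.77°  ✓
  (1,4): δ = 113.31°  ·
  (2,3): δ = 79.59°  ·
  (2,4): δ = 19.05°  ✓
  (3,4): δ = 119.46°  ·
antipodal pairs: 4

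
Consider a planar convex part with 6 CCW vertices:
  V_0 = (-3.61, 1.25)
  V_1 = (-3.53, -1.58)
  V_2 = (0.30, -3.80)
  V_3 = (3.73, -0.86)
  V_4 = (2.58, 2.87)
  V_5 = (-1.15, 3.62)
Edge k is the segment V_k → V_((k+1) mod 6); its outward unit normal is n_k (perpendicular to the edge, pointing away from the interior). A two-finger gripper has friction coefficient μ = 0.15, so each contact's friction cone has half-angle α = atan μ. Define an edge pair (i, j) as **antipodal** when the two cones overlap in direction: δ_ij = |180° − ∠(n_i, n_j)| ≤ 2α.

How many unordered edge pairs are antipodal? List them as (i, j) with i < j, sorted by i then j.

α = atan 0.15 = 8.53°;  2α = 17.06°
n_0 = (-0.9996, -0.0283)
n_1 = (-0.5015, -0.8652)
n_2 = (+0.6508, -0.7593)
n_3 = (+0.9556, +0.2946)
n_4 = (+0.1971, +0.9804)
n_5 = (-0.6938, +0.7202)
  (0,1): δ = 121.72°  ·
  (0,2): δ = 51.02°  ·
  (0,3): δ = 15.52°  ✓
  (0,4): δ = 77.01°  ·
  (0,5): δ = 132.31°  ·
  (1,2): δ = 109.30°  ·
  (1,3): δ = 42.77°  ·
  (1,4): δ = 18.73°  ·
  (1,5): δ = 74.03°  ·
  (2,3): δ = 113.47°  ·
  (2,4): δ = 51.97°  ·
  (2,5): δ = 3.33°  ✓
  (3,4): δ = 118.50°  ·
  (3,5): δ = 63.20°  ·
  (4,5): δ = 124.70°  ·
antipodal pairs: 2

count = 2; pairs: (0,3), (2,5)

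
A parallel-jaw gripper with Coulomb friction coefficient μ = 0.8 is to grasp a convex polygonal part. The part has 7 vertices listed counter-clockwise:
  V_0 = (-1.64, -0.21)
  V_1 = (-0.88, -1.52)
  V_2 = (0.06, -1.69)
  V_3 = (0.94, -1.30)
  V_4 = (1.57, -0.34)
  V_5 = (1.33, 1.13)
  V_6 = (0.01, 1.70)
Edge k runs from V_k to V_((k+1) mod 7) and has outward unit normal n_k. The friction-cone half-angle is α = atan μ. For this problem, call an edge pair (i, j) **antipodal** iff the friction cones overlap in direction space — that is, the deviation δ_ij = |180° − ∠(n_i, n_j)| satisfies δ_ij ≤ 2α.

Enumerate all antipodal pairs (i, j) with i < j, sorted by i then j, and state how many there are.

count = 10; pairs: (0,3), (0,4), (0,5), (1,4), (1,5), (1,6), (2,5), (2,6), (3,6), (4,6)

α = atan 0.8 = 38.66°;  2α = 77.32°
n_0 = (-0.8650, -0.5018)
n_1 = (-0.1780, -0.9840)
n_2 = (+0.4052, -0.9142)
n_3 = (+0.8360, -0.5487)
n_4 = (+0.9869, +0.1611)
n_5 = (+0.3964, +0.9181)
n_6 = (-0.7567, +0.6537)
  (0,1): δ = 130.37°  ·
  (0,2): δ = 96.22°  ·
  (0,3): δ = 63.40°  ✓
  (0,4): δ = 20.85°  ✓
  (0,5): δ = 36.52°  ✓
  (0,6): δ = 109.06°  ·
  (1,2): δ = 145.85°  ·
  (1,3): δ = 113.02°  ·
  (1,4): δ = 70.48°  ✓
  (1,5): δ = 13.10°  ✓
  (1,6): δ = 59.43°  ✓
  (2,3): δ = 147.18°  ·
  (2,4): δ = 104.63°  ·
  (2,5): δ = 47.26°  ✓
  (2,6): δ = 25.28°  ✓
  (3,4): δ = 137.45°  ·
  (3,5): δ = 80.08°  ·
  (3,6): δ = 7.55°  ✓
  (4,5): δ = 122.63°  ·
  (4,6): δ = 50.10°  ✓
  (5,6): δ = 107.47°  ·
antipodal pairs: 10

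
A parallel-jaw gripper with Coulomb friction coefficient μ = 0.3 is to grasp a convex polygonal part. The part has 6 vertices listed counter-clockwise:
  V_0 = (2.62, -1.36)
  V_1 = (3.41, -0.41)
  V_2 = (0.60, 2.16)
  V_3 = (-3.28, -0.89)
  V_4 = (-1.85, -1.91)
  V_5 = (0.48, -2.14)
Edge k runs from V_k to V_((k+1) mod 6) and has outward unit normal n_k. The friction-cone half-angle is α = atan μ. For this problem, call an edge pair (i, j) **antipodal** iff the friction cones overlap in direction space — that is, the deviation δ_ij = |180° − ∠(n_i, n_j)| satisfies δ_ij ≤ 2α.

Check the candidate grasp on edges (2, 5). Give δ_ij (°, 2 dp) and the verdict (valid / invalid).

α = atan 0.3 = 16.70°;  2α = 33.40°
edge 2: e_2 = (-3.88, -3.05);  n_2 = (-0.6180, +0.7862)
edge 5: e_5 = (+2.14, +0.78);  n_5 = (+0.3424, -0.9395)
∠(n_2, n_5) = 161.86°
δ = |180° − 161.86°| = 18.14°
18.14° ≤ 2α = 33.40°  →  valid

δ = 18.14°, valid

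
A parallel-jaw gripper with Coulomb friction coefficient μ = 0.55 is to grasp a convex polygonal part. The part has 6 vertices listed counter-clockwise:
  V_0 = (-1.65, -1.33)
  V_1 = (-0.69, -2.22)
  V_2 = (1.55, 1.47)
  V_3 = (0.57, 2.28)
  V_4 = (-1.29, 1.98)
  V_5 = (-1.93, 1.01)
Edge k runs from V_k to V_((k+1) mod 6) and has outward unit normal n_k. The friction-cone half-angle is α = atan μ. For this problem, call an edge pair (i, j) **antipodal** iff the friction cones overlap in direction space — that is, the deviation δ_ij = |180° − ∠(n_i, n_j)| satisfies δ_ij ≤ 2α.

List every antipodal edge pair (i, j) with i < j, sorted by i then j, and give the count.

count = 6; pairs: (0,2), (0,3), (1,3), (1,4), (1,5), (2,5)

α = atan 0.55 = 28.81°;  2α = 57.62°
n_0 = (-0.6799, -0.7333)
n_1 = (+0.8548, -0.5189)
n_2 = (+0.6371, +0.7708)
n_3 = (-0.1592, +0.9872)
n_4 = (-0.8347, +0.5507)
n_5 = (-0.9929, -0.1188)
  (0,1): δ = 78.43°  ·
  (0,2): δ = 3.26°  ✓
  (0,3): δ = 52.00°  ✓
  (0,4): δ = 99.42°  ·
  (0,5): δ = 139.66°  ·
  (1,2): δ = 98.32°  ·
  (1,3): δ = 49.58°  ✓
  (1,4): δ = 2.16°  ✓
  (1,5): δ = 38.08°  ✓
  (2,3): δ = 131.26°  ·
  (2,4): δ = 83.84°  ·
  (2,5): δ = 43.60°  ✓
  (3,4): δ = 132.58°  ·
  (3,5): δ = 92.34°  ·
  (4,5): δ = 139.76°  ·
antipodal pairs: 6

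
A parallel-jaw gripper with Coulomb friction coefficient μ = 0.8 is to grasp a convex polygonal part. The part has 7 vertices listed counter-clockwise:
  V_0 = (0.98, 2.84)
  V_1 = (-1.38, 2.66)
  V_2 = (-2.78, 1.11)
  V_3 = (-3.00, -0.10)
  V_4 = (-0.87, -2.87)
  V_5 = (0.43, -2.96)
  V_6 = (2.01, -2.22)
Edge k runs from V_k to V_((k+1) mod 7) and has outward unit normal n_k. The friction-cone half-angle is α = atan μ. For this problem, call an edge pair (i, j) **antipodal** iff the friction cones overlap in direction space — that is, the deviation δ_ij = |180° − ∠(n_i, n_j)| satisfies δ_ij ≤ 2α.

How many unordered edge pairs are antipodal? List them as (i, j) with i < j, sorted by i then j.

α = atan 0.8 = 38.66°;  2α = 77.32°
n_0 = (-0.0761, +0.9971)
n_1 = (-0.7421, +0.6703)
n_2 = (-0.9839, +0.1789)
n_3 = (-0.7927, -0.6096)
n_4 = (-0.0691, -0.9976)
n_5 = (+0.4241, -0.9056)
n_6 = (+0.9799, +0.1995)
  (0,1): δ = 136.45°  ·
  (0,2): δ = 104.67°  ·
  (0,3): δ = 56.80°  ✓
  (0,4): δ = 8.32°  ✓
  (0,5): δ = 20.73°  ✓
  (0,6): δ = 97.14°  ·
  (1,2): δ = 148.22°  ·
  (1,3): δ = 100.35°  ·
  (1,4): δ = 51.87°  ✓
  (1,5): δ = 22.81°  ✓
  (1,6): δ = 53.59°  ✓
  (2,3): δ = 132.14°  ·
  (2,4): δ = 83.66°  ·
  (2,5): δ = 54.60°  ✓
  (2,6): δ = 21.81°  ✓
  (3,4): δ = 131.52°  ·
  (3,5): δ = 102.46°  ·
  (3,6): δ = 26.05°  ✓
  (4,5): δ = 150.94°  ·
  (4,6): δ = 74.53°  ✓
  (5,6): δ = 103.59°  ·
antipodal pairs: 10

count = 10; pairs: (0,3), (0,4), (0,5), (1,4), (1,5), (1,6), (2,5), (2,6), (3,6), (4,6)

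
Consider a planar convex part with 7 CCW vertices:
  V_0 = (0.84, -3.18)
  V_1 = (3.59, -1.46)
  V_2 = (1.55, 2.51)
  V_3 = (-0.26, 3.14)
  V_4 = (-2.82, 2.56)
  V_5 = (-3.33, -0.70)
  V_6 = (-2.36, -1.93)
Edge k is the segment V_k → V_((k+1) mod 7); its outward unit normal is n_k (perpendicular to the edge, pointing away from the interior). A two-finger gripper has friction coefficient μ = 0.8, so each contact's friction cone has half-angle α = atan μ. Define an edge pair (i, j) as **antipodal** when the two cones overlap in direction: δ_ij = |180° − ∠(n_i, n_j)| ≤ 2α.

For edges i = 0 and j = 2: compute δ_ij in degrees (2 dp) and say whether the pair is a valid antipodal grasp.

α = atan 0.8 = 38.66°;  2α = 77.32°
edge 0: e_0 = (+2.75, +1.72);  n_0 = (+0.5303, -0.8478)
edge 2: e_2 = (-1.81, +0.63);  n_2 = (+0.3287, +0.9444)
∠(n_0, n_2) = 128.78°
δ = |180° − 128.78°| = 51.22°
51.22° ≤ 2α = 77.32°  →  valid

δ = 51.22°, valid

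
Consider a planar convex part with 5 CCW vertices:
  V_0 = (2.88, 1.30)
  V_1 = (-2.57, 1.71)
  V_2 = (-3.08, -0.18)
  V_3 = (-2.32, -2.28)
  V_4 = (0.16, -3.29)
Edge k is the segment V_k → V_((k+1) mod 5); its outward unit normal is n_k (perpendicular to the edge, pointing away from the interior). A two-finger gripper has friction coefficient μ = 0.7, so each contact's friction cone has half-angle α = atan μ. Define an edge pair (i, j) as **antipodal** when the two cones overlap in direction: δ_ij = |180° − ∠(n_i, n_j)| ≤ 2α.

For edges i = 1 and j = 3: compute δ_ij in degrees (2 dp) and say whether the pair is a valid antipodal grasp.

δ = 97.06°, invalid

α = atan 0.7 = 34.99°;  2α = 69.98°
edge 1: e_1 = (-0.51, -1.89);  n_1 = (-0.9655, +0.2605)
edge 3: e_3 = (+2.48, -1.01);  n_3 = (-0.3772, -0.9261)
∠(n_1, n_3) = 82.94°
δ = |180° − 82.94°| = 97.06°
97.06° > 2α = 69.98°  →  invalid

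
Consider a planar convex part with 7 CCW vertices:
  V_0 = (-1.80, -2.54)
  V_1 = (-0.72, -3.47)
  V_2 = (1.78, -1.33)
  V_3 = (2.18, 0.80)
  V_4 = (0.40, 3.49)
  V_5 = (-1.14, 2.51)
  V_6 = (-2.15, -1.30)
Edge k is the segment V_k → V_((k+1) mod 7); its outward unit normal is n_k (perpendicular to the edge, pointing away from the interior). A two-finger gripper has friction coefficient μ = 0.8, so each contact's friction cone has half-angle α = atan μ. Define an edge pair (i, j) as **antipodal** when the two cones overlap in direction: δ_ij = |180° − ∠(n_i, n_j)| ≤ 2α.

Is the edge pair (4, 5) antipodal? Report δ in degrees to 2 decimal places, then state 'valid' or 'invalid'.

δ = 137.32°, invalid

α = atan 0.8 = 38.66°;  2α = 77.32°
edge 4: e_4 = (-1.54, -0.98);  n_4 = (-0.5369, +0.8437)
edge 5: e_5 = (-1.01, -3.81);  n_5 = (-0.9666, +0.2562)
∠(n_4, n_5) = 42.68°
δ = |180° − 42.68°| = 137.32°
137.32° > 2α = 77.32°  →  invalid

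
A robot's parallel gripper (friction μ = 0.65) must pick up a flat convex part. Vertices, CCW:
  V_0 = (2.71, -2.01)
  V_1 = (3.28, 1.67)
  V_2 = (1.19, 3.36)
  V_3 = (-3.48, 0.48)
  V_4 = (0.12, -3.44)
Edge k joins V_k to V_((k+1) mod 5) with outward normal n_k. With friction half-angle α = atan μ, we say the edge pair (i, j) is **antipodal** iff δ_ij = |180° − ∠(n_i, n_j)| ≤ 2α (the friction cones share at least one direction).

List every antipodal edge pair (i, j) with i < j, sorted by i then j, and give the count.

α = atan 0.65 = 33.02°;  2α = 66.05°
n_0 = (+0.9882, -0.1531)
n_1 = (+0.6288, +0.7776)
n_2 = (-0.5249, +0.8512)
n_3 = (-0.7365, -0.6764)
n_4 = (+0.4833, -0.8754)
  (0,1): δ = 120.15°  ·
  (0,2): δ = 49.53°  ✓
  (0,3): δ = 51.37°  ✓
  (0,4): δ = 127.71°  ·
  (1,2): δ = 109.38°  ·
  (1,3): δ = 8.48°  ✓
  (1,4): δ = 67.86°  ·
  (2,3): δ = 79.10°  ·
  (2,4): δ = 2.76°  ✓
  (3,4): δ = 103.66°  ·
antipodal pairs: 4

count = 4; pairs: (0,2), (0,3), (1,3), (2,4)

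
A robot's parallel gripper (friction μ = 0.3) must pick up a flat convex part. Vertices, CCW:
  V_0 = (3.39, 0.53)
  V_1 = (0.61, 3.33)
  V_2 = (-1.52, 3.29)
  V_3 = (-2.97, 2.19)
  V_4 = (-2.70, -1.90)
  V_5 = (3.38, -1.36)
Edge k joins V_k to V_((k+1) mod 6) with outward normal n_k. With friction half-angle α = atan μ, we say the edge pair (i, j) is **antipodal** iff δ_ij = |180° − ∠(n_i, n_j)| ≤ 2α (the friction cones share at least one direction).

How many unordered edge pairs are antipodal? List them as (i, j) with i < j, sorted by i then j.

count = 3; pairs: (1,4), (2,4), (3,5)

α = atan 0.3 = 16.70°;  2α = 33.40°
n_0 = (+0.7096, +0.7046)
n_1 = (-0.0188, +0.9998)
n_2 = (-0.6044, +0.7967)
n_3 = (-0.9978, -0.0659)
n_4 = (+0.0885, -0.9961)
n_5 = (+1.0000, -0.0053)
  (0,1): δ = 133.72°  ·
  (0,2): δ = 97.61°  ·
  (0,3): δ = 41.02°  ·
  (0,4): δ = 50.28°  ·
  (0,5): δ = 134.90°  ·
  (1,2): δ = 143.89°  ·
  (1,3): δ = 87.30°  ·
  (1,4): δ = 4.00°  ✓
  (1,5): δ = 88.62°  ·
  (2,3): δ = 123.41°  ·
  (2,4): δ = 32.11°  ✓
  (2,5): δ = 52.51°  ·
  (3,4): δ = 88.70°  ·
  (3,5): δ = 4.08°  ✓
  (4,5): δ = 95.38°  ·
antipodal pairs: 3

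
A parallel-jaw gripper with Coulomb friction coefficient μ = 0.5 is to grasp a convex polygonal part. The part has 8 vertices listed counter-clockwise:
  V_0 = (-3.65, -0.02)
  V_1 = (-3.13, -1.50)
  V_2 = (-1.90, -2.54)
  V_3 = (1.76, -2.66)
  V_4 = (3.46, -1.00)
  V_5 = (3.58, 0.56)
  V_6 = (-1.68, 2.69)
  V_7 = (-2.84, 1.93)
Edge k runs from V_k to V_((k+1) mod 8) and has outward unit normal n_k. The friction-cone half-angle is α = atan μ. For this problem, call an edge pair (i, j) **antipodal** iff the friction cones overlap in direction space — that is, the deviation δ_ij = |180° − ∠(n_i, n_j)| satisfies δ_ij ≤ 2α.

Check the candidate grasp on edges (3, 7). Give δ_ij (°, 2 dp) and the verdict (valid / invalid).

δ = 23.12°, valid

α = atan 0.5 = 26.57°;  2α = 53.13°
edge 3: e_3 = (+1.70, +1.66);  n_3 = (+0.6986, -0.7155)
edge 7: e_7 = (-0.81, -1.95);  n_7 = (-0.9235, +0.3836)
∠(n_3, n_7) = 156.88°
δ = |180° − 156.88°| = 23.12°
23.12° ≤ 2α = 53.13°  →  valid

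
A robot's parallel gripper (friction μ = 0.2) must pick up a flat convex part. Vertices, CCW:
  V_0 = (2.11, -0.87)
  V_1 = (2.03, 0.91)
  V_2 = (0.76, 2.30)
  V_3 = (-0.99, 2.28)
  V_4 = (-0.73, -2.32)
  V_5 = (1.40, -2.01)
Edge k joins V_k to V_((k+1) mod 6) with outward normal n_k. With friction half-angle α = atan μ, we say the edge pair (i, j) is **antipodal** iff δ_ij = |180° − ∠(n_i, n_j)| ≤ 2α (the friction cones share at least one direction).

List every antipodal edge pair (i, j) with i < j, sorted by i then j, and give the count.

count = 2; pairs: (0,3), (2,4)

α = atan 0.2 = 11.31°;  2α = 22.62°
n_0 = (+0.9990, +0.0449)
n_1 = (+0.7383, +0.6745)
n_2 = (-0.0114, +0.9999)
n_3 = (-0.9984, -0.0564)
n_4 = (+0.1440, -0.9896)
n_5 = (+0.8488, -0.5287)
  (0,1): δ = 140.16°  ·
  (0,2): δ = 91.92°  ·
  (0,3): δ = 0.66°  ✓
  (0,4): δ = 95.71°  ·
  (0,5): δ = 145.51°  ·
  (1,2): δ = 131.76°  ·
  (1,3): δ = 39.18°  ·
  (1,4): δ = 55.86°  ·
  (1,5): δ = 105.67°  ·
  (2,3): δ = 87.42°  ·
  (2,4): δ = 7.63°  ✓
  (2,5): δ = 57.43°  ·
  (3,4): δ = 84.95°  ·
  (3,5): δ = 35.15°  ·
  (4,5): δ = 130.20°  ·
antipodal pairs: 2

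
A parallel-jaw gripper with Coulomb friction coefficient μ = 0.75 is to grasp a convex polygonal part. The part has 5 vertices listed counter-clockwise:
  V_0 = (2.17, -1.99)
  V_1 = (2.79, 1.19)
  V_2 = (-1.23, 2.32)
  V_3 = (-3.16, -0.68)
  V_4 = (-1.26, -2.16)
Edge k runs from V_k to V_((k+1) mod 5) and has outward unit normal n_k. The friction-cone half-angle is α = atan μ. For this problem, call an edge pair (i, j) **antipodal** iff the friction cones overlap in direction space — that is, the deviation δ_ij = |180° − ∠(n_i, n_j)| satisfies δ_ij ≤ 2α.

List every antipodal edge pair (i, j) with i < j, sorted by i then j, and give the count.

α = atan 0.75 = 36.87°;  2α = 73.74°
n_0 = (+0.9815, -0.1914)
n_1 = (+0.2706, +0.9627)
n_2 = (-0.8410, +0.5410)
n_3 = (-0.6145, -0.7889)
n_4 = (+0.0495, -0.9988)
  (0,1): δ = 94.67°  ·
  (0,2): δ = 21.72°  ✓
  (0,3): δ = 63.12°  ✓
  (0,4): δ = 103.87°  ·
  (1,2): δ = 107.05°  ·
  (1,3): δ = 22.22°  ✓
  (1,4): δ = 18.54°  ✓
  (2,3): δ = 95.16°  ·
  (2,4): δ = 54.41°  ✓
  (3,4): δ = 139.25°  ·
antipodal pairs: 5

count = 5; pairs: (0,2), (0,3), (1,3), (1,4), (2,4)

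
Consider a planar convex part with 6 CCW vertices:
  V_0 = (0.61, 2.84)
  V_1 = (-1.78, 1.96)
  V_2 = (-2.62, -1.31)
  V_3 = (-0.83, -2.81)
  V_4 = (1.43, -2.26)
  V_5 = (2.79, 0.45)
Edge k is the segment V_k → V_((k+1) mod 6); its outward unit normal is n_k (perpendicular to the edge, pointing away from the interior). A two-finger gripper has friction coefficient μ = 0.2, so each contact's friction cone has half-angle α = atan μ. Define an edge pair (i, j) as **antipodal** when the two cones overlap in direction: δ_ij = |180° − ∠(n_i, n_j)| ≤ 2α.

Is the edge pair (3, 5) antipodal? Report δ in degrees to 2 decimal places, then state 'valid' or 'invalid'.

α = atan 0.2 = 11.31°;  2α = 22.62°
edge 3: e_3 = (+2.26, +0.55);  n_3 = (+0.2365, -0.9716)
edge 5: e_5 = (-2.18, +2.39);  n_5 = (+0.7388, +0.6739)
∠(n_3, n_5) = 118.69°
δ = |180° − 118.69°| = 61.31°
61.31° > 2α = 22.62°  →  invalid

δ = 61.31°, invalid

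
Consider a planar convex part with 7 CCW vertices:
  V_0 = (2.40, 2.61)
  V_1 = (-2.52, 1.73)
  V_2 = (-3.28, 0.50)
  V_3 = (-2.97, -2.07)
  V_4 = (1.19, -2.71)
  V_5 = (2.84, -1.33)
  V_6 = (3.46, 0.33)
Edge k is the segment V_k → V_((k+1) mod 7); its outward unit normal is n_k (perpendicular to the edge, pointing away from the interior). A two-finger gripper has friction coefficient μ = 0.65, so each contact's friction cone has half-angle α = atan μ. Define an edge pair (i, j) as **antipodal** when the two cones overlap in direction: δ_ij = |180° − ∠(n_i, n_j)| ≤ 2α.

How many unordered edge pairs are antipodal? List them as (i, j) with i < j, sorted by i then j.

count = 10; pairs: (0,3), (0,4), (0,5), (1,4), (1,5), (1,6), (2,4), (2,5), (2,6), (3,6)

α = atan 0.65 = 33.02°;  2α = 66.05°
n_0 = (-0.1761, +0.9844)
n_1 = (-0.8507, +0.5256)
n_2 = (-0.9928, -0.1198)
n_3 = (-0.1521, -0.9884)
n_4 = (+0.6416, -0.7671)
n_5 = (+0.9368, -0.3499)
n_6 = (+0.9068, +0.4216)
  (0,1): δ = 131.85°  ·
  (0,2): δ = 93.26°  ·
  (0,3): δ = 18.89°  ✓
  (0,4): δ = 29.77°  ✓
  (0,5): δ = 59.38°  ✓
  (0,6): δ = 104.79°  ·
  (1,2): δ = 141.41°  ·
  (1,3): δ = 67.03°  ·
  (1,4): δ = 18.38°  ✓
  (1,5): δ = 11.23°  ✓
  (1,6): δ = 56.65°  ✓
  (2,3): δ = 105.62°  ·
  (2,4): δ = 56.97°  ✓
  (2,5): δ = 27.36°  ✓
  (2,6): δ = 18.06°  ✓
  (3,4): δ = 131.35°  ·
  (3,5): δ = 101.73°  ·
  (3,6): δ = 56.32°  ✓
  (4,5): δ = 150.39°  ·
  (4,6): δ = 104.97°  ·
  (5,6): δ = 134.59°  ·
antipodal pairs: 10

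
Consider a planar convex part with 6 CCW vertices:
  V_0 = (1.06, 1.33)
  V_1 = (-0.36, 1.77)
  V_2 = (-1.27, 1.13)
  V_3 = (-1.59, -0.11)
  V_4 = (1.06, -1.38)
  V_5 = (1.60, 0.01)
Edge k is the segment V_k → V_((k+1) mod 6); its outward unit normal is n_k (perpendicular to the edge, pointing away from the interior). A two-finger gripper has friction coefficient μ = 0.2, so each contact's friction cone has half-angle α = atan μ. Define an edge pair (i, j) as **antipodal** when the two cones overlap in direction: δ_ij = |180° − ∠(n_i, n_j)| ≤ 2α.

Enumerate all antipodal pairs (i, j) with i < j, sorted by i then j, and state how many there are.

count = 2; pairs: (0,3), (2,4)

α = atan 0.2 = 11.31°;  2α = 22.62°
n_0 = (+0.2960, +0.9552)
n_1 = (-0.5753, +0.8180)
n_2 = (-0.9683, +0.2499)
n_3 = (-0.4322, -0.9018)
n_4 = (+0.9321, -0.3621)
n_5 = (+0.9255, +0.3786)
  (0,1): δ = 127.67°  ·
  (0,2): δ = 87.25°  ·
  (0,3): δ = 8.39°  ✓
  (0,4): δ = 85.99°  ·
  (0,5): δ = 129.47°  ·
  (1,2): δ = 139.59°  ·
  (1,3): δ = 60.72°  ·
  (1,4): δ = 33.65°  ·
  (1,5): δ = 77.13°  ·
  (2,3): δ = 101.14°  ·
  (2,4): δ = 6.76°  ✓
  (2,5): δ = 36.72°  ·
  (3,4): δ = 85.62°  ·
  (3,5): δ = 42.15°  ·
  (4,5): δ = 136.52°  ·
antipodal pairs: 2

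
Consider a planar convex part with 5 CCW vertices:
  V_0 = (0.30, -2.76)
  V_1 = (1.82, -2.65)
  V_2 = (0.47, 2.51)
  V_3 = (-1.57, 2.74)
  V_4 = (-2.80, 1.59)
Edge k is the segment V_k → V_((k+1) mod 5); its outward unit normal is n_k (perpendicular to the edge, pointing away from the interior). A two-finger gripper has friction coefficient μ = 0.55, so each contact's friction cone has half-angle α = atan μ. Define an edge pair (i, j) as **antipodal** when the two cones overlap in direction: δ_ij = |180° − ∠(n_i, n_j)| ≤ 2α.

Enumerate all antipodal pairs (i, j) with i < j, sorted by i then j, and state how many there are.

count = 4; pairs: (0,2), (0,3), (1,4), (2,4)

α = atan 0.55 = 28.81°;  2α = 57.62°
n_0 = (+0.0722, -0.9974)
n_1 = (+0.9674, +0.2531)
n_2 = (+0.1120, +0.9937)
n_3 = (-0.6830, +0.7305)
n_4 = (-0.8144, -0.5804)
  (0,1): δ = 79.48°  ·
  (0,2): δ = 10.57°  ✓
  (0,3): δ = 38.94°  ✓
  (0,4): δ = 121.34°  ·
  (1,2): δ = 111.09°  ·
  (1,3): δ = 61.59°  ·
  (1,4): δ = 20.81°  ✓
  (2,3): δ = 130.49°  ·
  (2,4): δ = 48.09°  ✓
  (3,4): δ = 97.60°  ·
antipodal pairs: 4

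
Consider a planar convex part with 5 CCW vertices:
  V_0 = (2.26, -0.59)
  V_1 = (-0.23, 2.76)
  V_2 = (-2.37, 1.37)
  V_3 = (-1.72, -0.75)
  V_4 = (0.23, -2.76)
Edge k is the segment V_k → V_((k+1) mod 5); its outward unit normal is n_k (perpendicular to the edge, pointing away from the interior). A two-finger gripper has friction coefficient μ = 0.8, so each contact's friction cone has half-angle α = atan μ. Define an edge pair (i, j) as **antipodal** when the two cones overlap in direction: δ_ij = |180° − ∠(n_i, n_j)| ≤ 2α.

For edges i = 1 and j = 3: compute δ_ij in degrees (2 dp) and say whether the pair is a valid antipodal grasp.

δ = 78.87°, invalid

α = atan 0.8 = 38.66°;  2α = 77.32°
edge 1: e_1 = (-2.14, -1.39);  n_1 = (-0.5447, +0.8386)
edge 3: e_3 = (+1.95, -2.01);  n_3 = (-0.7177, -0.6963)
∠(n_1, n_3) = 101.13°
δ = |180° − 101.13°| = 78.87°
78.87° > 2α = 77.32°  →  invalid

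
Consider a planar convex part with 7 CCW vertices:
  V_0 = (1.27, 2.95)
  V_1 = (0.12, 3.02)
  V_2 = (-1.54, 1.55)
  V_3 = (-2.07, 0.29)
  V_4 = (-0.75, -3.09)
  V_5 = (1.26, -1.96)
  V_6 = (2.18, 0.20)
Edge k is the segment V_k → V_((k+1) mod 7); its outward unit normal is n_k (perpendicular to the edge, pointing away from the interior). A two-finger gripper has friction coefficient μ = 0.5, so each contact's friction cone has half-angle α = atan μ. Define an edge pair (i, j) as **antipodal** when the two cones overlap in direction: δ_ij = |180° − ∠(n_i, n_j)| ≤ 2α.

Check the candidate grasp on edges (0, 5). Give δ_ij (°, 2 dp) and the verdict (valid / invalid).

δ = 70.41°, invalid

α = atan 0.5 = 26.57°;  2α = 53.13°
edge 0: e_0 = (-1.15, +0.07);  n_0 = (+0.0608, +0.9982)
edge 5: e_5 = (+0.92, +2.16);  n_5 = (+0.9200, -0.3919)
∠(n_0, n_5) = 109.59°
δ = |180° − 109.59°| = 70.41°
70.41° > 2α = 53.13°  →  invalid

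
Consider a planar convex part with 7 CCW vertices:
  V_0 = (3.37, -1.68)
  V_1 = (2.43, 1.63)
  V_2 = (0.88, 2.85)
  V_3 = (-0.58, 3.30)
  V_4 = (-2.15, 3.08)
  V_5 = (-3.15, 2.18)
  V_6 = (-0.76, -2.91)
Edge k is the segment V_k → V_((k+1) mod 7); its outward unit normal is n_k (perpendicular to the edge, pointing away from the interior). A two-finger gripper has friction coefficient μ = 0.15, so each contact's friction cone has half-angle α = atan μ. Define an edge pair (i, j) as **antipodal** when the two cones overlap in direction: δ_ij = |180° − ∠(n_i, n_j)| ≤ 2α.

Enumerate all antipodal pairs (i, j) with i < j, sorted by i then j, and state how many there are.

count = 2; pairs: (0,5), (3,6)

α = atan 0.15 = 8.53°;  2α = 17.06°
n_0 = (+0.9620, +0.2732)
n_1 = (+0.6185, +0.7858)
n_2 = (+0.2945, +0.9556)
n_3 = (-0.1388, +0.9903)
n_4 = (-0.6690, +0.7433)
n_5 = (-0.9052, -0.4250)
n_6 = (+0.2854, -0.9584)
  (0,1): δ = 144.06°  ·
  (0,2): δ = 122.98°  ·
  (0,3): δ = 97.88°  ·
  (0,4): δ = 63.87°  ·
  (0,5): δ = 9.30°  ✓
  (0,6): δ = 90.73°  ·
  (1,2): δ = 158.92°  ·
  (1,3): δ = 133.82°  ·
  (1,4): δ = 99.81°  ·
  (1,5): δ = 26.64°  ·
  (1,6): δ = 54.79°  ·
  (2,3): δ = 154.89°  ·
  (2,4): δ = 120.88°  ·
  (2,5): δ = 47.72°  ·
  (2,6): δ = 33.71°  ·
  (3,4): δ = 145.99°  ·
  (3,5): δ = 72.82°  ·
  (3,6): δ = 8.61°  ✓
  (4,5): δ = 106.83°  ·
  (4,6): δ = 25.40°  ·
  (5,6): δ = 98.57°  ·
antipodal pairs: 2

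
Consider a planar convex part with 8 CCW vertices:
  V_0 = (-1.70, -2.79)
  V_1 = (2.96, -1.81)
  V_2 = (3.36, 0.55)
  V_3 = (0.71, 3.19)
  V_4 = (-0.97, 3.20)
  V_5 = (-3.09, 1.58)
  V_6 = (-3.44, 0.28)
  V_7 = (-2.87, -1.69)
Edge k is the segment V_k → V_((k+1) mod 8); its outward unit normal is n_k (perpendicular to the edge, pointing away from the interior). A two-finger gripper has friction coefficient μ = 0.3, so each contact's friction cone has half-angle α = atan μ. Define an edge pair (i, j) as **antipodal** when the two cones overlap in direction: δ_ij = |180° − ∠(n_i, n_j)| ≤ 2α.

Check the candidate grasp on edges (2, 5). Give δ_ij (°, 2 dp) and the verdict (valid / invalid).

α = atan 0.3 = 16.70°;  2α = 33.40°
edge 2: e_2 = (-2.65, +2.64);  n_2 = (+0.7058, +0.7084)
edge 5: e_5 = (-0.35, -1.30);  n_5 = (-0.9656, +0.2600)
∠(n_2, n_5) = 119.82°
δ = |180° − 119.82°| = 60.18°
60.18° > 2α = 33.40°  →  invalid

δ = 60.18°, invalid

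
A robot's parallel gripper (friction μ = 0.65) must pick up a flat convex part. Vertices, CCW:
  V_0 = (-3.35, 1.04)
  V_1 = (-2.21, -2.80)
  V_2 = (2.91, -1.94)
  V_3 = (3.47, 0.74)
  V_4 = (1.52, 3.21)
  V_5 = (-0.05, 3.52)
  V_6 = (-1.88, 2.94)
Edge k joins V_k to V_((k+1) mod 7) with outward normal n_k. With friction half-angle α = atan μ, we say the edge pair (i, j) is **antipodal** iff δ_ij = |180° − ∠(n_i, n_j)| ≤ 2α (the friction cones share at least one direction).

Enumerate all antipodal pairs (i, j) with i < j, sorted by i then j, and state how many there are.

count = 9; pairs: (0,2), (0,3), (0,4), (1,3), (1,4), (1,5), (1,6), (2,5), (2,6)

α = atan 0.65 = 33.02°;  2α = 66.05°
n_0 = (-0.9586, -0.2846)
n_1 = (+0.1656, -0.9862)
n_2 = (+0.9789, -0.2045)
n_3 = (+0.7849, +0.6196)
n_4 = (+0.1937, +0.9811)
n_5 = (-0.3021, +0.9533)
n_6 = (-0.7909, +0.6119)
  (0,1): δ = 97.00°  ·
  (0,2): δ = 28.34°  ✓
  (0,3): δ = 21.76°  ✓
  (0,4): δ = 62.30°  ✓
  (0,5): δ = 91.05°  ·
  (0,6): δ = 125.74°  ·
  (1,2): δ = 111.34°  ·
  (1,3): δ = 61.24°  ✓
  (1,4): δ = 20.70°  ✓
  (1,5): δ = 8.05°  ✓
  (1,6): δ = 42.74°  ✓
  (2,3): δ = 129.91°  ·
  (2,4): δ = 89.37°  ·
  (2,5): δ = 60.61°  ✓
  (2,6): δ = 25.93°  ✓
  (3,4): δ = 139.46°  ·
  (3,5): δ = 110.70°  ·
  (3,6): δ = 76.02°  ·
  (4,5): δ = 151.25°  ·
  (4,6): δ = 116.56°  ·
  (5,6): δ = 145.31°  ·
antipodal pairs: 9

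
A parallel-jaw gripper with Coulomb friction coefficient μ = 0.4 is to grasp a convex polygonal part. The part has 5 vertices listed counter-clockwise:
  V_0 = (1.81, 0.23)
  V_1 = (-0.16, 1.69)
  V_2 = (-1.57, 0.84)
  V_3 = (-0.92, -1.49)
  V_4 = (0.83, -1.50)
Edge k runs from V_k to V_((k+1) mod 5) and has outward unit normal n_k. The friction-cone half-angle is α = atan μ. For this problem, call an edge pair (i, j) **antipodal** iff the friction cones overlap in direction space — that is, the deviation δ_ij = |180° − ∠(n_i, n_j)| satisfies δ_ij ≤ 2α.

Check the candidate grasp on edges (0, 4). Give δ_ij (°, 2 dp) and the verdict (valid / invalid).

δ = 97.01°, invalid

α = atan 0.4 = 21.80°;  2α = 43.60°
edge 0: e_0 = (-1.97, +1.46);  n_0 = (+0.5954, +0.8034)
edge 4: e_4 = (+0.98, +1.73);  n_4 = (+0.8701, -0.4929)
∠(n_0, n_4) = 82.99°
δ = |180° − 82.99°| = 97.01°
97.01° > 2α = 43.60°  →  invalid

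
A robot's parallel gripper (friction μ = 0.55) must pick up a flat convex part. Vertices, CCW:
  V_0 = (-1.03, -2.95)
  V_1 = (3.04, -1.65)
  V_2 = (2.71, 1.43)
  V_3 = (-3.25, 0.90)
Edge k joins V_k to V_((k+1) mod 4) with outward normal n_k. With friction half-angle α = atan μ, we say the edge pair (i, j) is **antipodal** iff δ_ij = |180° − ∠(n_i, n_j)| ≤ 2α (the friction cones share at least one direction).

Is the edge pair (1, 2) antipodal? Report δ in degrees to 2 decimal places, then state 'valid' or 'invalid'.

δ = 91.03°, invalid

α = atan 0.55 = 28.81°;  2α = 57.62°
edge 1: e_1 = (-0.33, +3.08);  n_1 = (+0.9943, +0.1065)
edge 2: e_2 = (-5.96, -0.53);  n_2 = (-0.0886, +0.9961)
∠(n_1, n_2) = 88.97°
δ = |180° − 88.97°| = 91.03°
91.03° > 2α = 57.62°  →  invalid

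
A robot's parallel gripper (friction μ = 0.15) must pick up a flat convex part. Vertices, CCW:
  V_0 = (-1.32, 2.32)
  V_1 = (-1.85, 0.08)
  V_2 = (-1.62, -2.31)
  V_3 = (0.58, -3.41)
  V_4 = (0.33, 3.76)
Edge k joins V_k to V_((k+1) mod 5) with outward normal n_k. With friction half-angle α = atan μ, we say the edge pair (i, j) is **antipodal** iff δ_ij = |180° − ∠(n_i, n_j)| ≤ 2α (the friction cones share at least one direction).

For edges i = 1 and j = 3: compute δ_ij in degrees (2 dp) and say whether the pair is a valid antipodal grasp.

δ = 3.50°, valid

α = atan 0.15 = 8.53°;  2α = 17.06°
edge 1: e_1 = (+0.23, -2.39);  n_1 = (-0.9954, -0.0958)
edge 3: e_3 = (-0.25, +7.17);  n_3 = (+0.9994, +0.0348)
∠(n_1, n_3) = 176.50°
δ = |180° − 176.50°| = 3.50°
3.50° ≤ 2α = 17.06°  →  valid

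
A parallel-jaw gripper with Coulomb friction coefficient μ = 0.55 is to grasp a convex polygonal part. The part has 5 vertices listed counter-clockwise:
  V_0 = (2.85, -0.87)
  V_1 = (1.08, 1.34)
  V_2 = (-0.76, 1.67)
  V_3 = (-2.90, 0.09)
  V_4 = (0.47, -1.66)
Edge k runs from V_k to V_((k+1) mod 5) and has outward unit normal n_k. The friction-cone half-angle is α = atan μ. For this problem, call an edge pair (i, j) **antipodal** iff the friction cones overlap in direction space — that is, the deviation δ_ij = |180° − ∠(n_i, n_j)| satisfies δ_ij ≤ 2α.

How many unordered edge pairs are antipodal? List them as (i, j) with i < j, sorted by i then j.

count = 4; pairs: (0,3), (1,3), (1,4), (2,4)

α = atan 0.55 = 28.81°;  2α = 57.62°
n_0 = (+0.7805, +0.6251)
n_1 = (+0.1765, +0.9843)
n_2 = (-0.5940, +0.8045)
n_3 = (-0.4609, -0.8875)
n_4 = (+0.3150, -0.9491)
  (0,1): δ = 138.86°  ·
  (0,2): δ = 92.25°  ·
  (0,3): δ = 23.87°  ✓
  (0,4): δ = 69.67°  ·
  (1,2): δ = 133.39°  ·
  (1,3): δ = 17.27°  ✓
  (1,4): δ = 28.53°  ✓
  (2,3): δ = 63.88°  ·
  (2,4): δ = 18.08°  ✓
  (3,4): δ = 134.19°  ·
antipodal pairs: 4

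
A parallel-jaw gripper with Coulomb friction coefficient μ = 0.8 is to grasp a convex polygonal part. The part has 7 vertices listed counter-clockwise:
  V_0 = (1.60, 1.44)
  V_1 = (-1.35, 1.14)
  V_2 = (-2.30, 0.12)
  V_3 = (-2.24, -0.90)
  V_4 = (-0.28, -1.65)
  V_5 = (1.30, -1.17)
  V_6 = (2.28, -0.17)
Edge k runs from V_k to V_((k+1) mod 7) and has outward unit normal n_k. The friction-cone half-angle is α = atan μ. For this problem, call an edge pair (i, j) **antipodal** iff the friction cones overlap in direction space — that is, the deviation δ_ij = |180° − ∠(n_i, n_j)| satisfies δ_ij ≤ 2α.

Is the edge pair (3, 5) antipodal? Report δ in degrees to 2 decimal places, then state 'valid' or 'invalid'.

δ = 113.48°, invalid

α = atan 0.8 = 38.66°;  2α = 77.32°
edge 3: e_3 = (+1.96, -0.75);  n_3 = (-0.3574, -0.9340)
edge 5: e_5 = (+0.98, +1.00);  n_5 = (+0.7142, -0.6999)
∠(n_3, n_5) = 66.52°
δ = |180° − 66.52°| = 113.48°
113.48° > 2α = 77.32°  →  invalid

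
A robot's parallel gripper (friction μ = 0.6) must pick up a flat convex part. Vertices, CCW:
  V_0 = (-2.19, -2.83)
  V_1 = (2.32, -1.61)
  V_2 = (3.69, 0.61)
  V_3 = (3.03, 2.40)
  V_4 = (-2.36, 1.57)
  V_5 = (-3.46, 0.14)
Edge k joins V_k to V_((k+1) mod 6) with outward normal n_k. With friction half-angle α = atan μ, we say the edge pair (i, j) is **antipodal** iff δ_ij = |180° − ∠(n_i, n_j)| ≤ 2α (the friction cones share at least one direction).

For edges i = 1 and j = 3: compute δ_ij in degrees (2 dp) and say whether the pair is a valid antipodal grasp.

α = atan 0.6 = 30.96°;  2α = 61.93°
edge 1: e_1 = (+1.37, +2.22);  n_1 = (+0.8510, -0.5252)
edge 3: e_3 = (-5.39, -0.83);  n_3 = (-0.1522, +0.9884)
∠(n_1, n_3) = 130.43°
δ = |180° − 130.43°| = 49.57°
49.57° ≤ 2α = 61.93°  →  valid

δ = 49.57°, valid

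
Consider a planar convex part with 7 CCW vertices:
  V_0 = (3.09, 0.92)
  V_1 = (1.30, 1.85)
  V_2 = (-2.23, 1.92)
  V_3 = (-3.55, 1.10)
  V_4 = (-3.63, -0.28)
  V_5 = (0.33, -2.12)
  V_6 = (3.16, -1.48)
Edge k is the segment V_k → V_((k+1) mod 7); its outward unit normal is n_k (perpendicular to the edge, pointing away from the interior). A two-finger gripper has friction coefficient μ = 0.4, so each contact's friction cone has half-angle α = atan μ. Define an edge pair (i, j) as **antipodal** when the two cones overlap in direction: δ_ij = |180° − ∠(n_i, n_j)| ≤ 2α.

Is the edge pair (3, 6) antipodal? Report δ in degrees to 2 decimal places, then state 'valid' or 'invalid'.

δ = 4.99°, valid

α = atan 0.4 = 21.80°;  2α = 43.60°
edge 3: e_3 = (-0.08, -1.38);  n_3 = (-0.9983, +0.0579)
edge 6: e_6 = (-0.07, +2.40);  n_6 = (+0.9996, +0.0292)
∠(n_3, n_6) = 175.01°
δ = |180° − 175.01°| = 4.99°
4.99° ≤ 2α = 43.60°  →  valid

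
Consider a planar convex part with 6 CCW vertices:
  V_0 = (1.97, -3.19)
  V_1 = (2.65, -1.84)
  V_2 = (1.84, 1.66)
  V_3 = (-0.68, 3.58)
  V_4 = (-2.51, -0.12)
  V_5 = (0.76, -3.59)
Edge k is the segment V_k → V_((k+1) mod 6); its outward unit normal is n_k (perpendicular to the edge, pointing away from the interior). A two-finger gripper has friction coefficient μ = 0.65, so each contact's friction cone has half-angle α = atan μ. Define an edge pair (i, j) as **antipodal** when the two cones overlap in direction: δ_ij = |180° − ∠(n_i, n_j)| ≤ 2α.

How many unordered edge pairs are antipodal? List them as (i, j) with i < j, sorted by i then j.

α = atan 0.65 = 33.02°;  2α = 66.05°
n_0 = (+0.8931, -0.4499)
n_1 = (+0.9743, +0.2255)
n_2 = (+0.6060, +0.7954)
n_3 = (-0.8964, +0.4433)
n_4 = (-0.7278, -0.6858)
n_5 = (+0.3139, -0.9495)
  (0,1): δ = 140.23°  ·
  (0,2): δ = 100.57°  ·
  (0,3): δ = 0.42°  ✓
  (0,4): δ = 70.03°  ·
  (0,5): δ = 135.03°  ·
  (1,2): δ = 140.33°  ·
  (1,3): δ = 39.35°  ✓
  (1,4): δ = 30.27°  ✓
  (1,5): δ = 95.26°  ·
  (2,3): δ = 79.01°  ·
  (2,4): δ = 9.40°  ✓
  (2,5): δ = 55.60°  ✓
  (3,4): δ = 110.38°  ·
  (3,5): δ = 45.39°  ✓
  (4,5): δ = 115.01°  ·
antipodal pairs: 6

count = 6; pairs: (0,3), (1,3), (1,4), (2,4), (2,5), (3,5)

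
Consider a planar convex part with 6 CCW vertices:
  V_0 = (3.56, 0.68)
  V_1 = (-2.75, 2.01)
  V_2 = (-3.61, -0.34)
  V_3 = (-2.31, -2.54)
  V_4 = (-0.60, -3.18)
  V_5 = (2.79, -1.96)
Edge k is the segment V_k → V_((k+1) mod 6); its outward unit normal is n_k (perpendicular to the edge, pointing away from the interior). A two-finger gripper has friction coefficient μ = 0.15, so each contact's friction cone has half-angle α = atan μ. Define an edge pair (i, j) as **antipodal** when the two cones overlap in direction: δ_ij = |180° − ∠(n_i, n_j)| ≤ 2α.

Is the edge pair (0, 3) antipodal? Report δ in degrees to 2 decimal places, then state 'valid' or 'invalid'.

δ = 8.62°, valid

α = atan 0.15 = 8.53°;  2α = 17.06°
edge 0: e_0 = (-6.31, +1.33);  n_0 = (+0.2062, +0.9785)
edge 3: e_3 = (+1.71, -0.64);  n_3 = (-0.3505, -0.9366)
∠(n_0, n_3) = 171.38°
δ = |180° − 171.38°| = 8.62°
8.62° ≤ 2α = 17.06°  →  valid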